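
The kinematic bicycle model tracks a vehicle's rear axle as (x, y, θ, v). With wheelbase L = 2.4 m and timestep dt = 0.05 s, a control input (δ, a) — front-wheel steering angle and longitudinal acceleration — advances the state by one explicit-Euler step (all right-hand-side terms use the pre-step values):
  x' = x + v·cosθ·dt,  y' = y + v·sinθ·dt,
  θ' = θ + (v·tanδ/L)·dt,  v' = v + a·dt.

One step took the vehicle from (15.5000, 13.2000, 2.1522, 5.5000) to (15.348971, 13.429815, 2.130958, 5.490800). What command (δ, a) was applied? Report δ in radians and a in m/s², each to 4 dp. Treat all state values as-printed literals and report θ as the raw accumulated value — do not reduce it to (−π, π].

a = (v'−v)/dt = (-0.009200)/0.05 = -0.1840
Δθ = θ'−θ = -0.021242;  (v·dt/L) = 5.5000·0.05/2.4 = 0.114583
tan δ = Δθ·L/(v·dt) = -0.185385  →  δ = -0.1833

δ = -0.1833, a = -0.1840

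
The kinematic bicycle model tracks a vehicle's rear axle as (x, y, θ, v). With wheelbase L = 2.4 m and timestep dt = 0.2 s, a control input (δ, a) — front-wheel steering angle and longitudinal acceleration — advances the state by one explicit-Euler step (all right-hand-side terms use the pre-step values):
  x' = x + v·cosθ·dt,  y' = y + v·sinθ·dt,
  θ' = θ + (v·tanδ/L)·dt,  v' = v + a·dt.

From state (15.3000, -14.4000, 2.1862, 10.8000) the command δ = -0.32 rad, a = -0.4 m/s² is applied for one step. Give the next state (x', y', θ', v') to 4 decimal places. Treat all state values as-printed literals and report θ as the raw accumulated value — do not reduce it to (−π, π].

x' = 15.3000 + 10.8000·cos(2.1862)·0.2 = 14.0531
y' = -14.4000 + 10.8000·sin(2.1862)·0.2 = -12.6363
θ' = 2.1862 + (10.8000/2.4)·tan(-0.32)·0.2 = 1.8879
v' = 10.8000 − 0.4000·0.2 = 10.7200

(14.0531, -12.6363, 1.8879, 10.7200)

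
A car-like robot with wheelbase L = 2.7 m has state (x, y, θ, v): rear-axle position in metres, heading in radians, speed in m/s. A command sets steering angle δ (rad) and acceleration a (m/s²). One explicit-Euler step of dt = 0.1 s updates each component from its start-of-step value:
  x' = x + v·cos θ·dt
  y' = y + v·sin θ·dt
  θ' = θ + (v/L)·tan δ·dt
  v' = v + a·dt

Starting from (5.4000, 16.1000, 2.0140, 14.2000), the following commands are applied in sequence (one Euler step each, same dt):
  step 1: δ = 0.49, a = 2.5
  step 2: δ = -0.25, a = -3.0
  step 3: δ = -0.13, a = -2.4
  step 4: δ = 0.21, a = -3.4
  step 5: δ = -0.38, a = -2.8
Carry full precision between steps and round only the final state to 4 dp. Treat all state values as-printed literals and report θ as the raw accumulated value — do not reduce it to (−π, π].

(1.5633, 21.9496, 1.9984, 13.2900)

after step 1 (δ=0.49, a=2.5): (4.791053, 17.382803, 2.294523, 14.450000)
after step 2 (δ=-0.25, a=-3.0): (3.834201, 18.465604, 2.157867, 14.150000)
after step 3 (δ=-0.13, a=-2.4): (3.050397, 19.643686, 2.089351, 13.910000)
after step 4 (δ=0.21, a=-3.4): (2.360982, 20.851820, 2.199159, 13.570000)
after step 5 (δ=-0.38, a=-2.8): (1.563308, 21.949621, 1.998417, 13.290000)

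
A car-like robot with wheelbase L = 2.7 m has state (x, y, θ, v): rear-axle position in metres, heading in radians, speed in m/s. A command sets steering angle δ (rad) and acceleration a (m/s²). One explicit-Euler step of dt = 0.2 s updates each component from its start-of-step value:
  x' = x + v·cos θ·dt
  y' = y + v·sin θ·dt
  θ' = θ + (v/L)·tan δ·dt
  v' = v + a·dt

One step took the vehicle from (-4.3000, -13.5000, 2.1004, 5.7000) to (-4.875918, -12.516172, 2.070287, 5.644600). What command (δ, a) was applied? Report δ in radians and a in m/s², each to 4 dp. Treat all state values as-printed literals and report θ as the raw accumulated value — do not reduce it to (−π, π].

δ = -0.0712, a = -0.2770

a = (v'−v)/dt = (-0.055400)/0.2 = -0.2770
Δθ = θ'−θ = -0.030113;  (v·dt/L) = 5.7000·0.2/2.7 = 0.422222
tan δ = Δθ·L/(v·dt) = -0.071320  →  δ = -0.0712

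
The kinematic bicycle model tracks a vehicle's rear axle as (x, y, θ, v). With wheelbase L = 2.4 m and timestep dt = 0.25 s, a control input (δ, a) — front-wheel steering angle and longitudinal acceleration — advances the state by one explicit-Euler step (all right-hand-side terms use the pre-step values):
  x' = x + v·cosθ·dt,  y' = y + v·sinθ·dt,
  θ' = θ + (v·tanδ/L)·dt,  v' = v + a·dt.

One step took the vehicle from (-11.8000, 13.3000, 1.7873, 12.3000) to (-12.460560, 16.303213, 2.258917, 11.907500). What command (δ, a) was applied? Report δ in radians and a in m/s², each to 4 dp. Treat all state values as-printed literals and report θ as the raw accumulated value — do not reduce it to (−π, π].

a = (v'−v)/dt = (-0.392500)/0.25 = -1.5700
Δθ = θ'−θ = 0.471617;  (v·dt/L) = 12.3000·0.25/2.4 = 1.281250
tan δ = Δθ·L/(v·dt) = 0.368091  →  δ = 0.3527

δ = 0.3527, a = -1.5700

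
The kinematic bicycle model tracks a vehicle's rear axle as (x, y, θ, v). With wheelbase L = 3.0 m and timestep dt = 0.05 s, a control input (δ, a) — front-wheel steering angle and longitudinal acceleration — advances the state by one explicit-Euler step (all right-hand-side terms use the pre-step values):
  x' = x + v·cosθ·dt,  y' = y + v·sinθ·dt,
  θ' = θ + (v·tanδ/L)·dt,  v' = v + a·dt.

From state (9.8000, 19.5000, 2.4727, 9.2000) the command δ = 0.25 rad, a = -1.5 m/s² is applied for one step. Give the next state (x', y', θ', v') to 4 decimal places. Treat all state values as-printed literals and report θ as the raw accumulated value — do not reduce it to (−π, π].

(9.4391, 19.7853, 2.5119, 9.1250)

x' = 9.8000 + 9.2000·cos(2.4727)·0.05 = 9.4391
y' = 19.5000 + 9.2000·sin(2.4727)·0.05 = 19.7853
θ' = 2.4727 + (9.2000/3.0)·tan(0.25)·0.05 = 2.5119
v' = 9.2000 − 1.5000·0.05 = 9.1250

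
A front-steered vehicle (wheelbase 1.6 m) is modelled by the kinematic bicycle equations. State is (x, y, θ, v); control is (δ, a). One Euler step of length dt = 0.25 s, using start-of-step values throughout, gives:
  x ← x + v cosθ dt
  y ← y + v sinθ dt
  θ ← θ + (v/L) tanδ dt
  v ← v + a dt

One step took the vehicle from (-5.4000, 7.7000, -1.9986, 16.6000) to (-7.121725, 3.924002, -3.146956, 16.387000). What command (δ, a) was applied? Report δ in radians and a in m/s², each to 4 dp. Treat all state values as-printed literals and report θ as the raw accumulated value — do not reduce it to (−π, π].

a = (v'−v)/dt = (-0.213000)/0.25 = -0.8520
Δθ = θ'−θ = -1.148356;  (v·dt/L) = 16.6000·0.25/1.6 = 2.593750
tan δ = Δθ·L/(v·dt) = -0.442740  →  δ = -0.4168

δ = -0.4168, a = -0.8520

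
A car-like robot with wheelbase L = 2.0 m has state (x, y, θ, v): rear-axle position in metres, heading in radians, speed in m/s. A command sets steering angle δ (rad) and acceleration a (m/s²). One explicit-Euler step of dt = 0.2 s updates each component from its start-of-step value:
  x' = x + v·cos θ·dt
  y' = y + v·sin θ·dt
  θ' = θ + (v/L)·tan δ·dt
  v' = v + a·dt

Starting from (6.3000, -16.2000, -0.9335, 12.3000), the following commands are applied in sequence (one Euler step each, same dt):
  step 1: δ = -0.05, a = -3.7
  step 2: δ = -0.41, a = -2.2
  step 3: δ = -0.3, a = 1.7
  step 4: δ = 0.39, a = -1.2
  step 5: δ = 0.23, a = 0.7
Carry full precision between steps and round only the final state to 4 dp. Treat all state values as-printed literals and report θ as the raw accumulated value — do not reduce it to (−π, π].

(9.0193, -26.7421, -1.1077, 11.3600)

after step 1 (δ=-0.05, a=-3.7): (7.763761, -18.177120, -0.995051, 11.560000)
after step 2 (δ=-0.41, a=-2.2): (9.022552, -20.116396, -1.497485, 11.120000)
after step 3 (δ=-0.3, a=1.7): (9.185450, -22.334422, -1.841467, 11.460000)
after step 4 (δ=0.39, a=-1.2): (8.572621, -24.542974, -1.370398, 11.220000)
after step 5 (δ=0.23, a=0.7): (9.019311, -26.742066, -1.107689, 11.360000)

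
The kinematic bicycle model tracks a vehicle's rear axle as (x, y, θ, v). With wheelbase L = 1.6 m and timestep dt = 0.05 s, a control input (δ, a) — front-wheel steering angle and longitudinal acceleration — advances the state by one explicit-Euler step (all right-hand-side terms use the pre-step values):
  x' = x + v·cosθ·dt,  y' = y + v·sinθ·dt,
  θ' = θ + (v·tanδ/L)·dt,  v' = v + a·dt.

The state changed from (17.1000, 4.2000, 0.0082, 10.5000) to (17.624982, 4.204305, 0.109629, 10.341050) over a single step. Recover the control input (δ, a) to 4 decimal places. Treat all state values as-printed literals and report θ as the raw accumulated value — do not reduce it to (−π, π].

a = (v'−v)/dt = (-0.158950)/0.05 = -3.1790
Δθ = θ'−θ = 0.101429;  (v·dt/L) = 10.5000·0.05/1.6 = 0.328125
tan δ = Δθ·L/(v·dt) = 0.309117  →  δ = 0.2998

δ = 0.2998, a = -3.1790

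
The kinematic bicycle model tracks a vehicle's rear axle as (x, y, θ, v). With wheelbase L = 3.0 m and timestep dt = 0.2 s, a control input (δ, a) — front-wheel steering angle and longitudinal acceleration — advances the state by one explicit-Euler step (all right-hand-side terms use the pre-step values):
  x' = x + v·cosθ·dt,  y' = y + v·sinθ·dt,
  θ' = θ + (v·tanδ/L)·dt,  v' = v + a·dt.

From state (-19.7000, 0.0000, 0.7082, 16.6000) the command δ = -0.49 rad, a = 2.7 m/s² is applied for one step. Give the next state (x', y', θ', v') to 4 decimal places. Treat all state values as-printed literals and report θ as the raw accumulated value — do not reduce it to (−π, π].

x' = -19.7000 + 16.6000·cos(0.7082)·0.2 = -17.1783
y' = 0.0000 + 16.6000·sin(0.7082)·0.2 = 2.1596
θ' = 0.7082 + (16.6000/3.0)·tan(-0.49)·0.2 = 0.1179
v' = 16.6000 + 2.7000·0.2 = 17.1400

(-17.1783, 2.1596, 0.1179, 17.1400)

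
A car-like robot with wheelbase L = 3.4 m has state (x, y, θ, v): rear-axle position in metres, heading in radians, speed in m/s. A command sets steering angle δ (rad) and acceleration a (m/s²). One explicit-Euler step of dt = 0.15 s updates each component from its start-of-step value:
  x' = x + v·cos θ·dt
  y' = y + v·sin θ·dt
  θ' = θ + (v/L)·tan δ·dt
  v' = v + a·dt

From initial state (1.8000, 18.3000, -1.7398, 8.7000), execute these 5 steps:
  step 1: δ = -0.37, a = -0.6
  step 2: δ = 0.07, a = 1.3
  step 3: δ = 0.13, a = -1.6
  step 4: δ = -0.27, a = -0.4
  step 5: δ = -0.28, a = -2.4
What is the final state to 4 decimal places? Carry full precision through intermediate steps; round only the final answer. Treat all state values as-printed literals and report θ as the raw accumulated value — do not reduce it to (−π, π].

(0.0601, 12.0733, -2.0237, 8.1450)

after step 1 (δ=-0.37, a=-0.6): (1.580499, 17.013593, -1.888671, 8.610000)
after step 2 (δ=0.07, a=1.3): (1.176842, 15.786794, -1.862038, 8.805000)
after step 3 (δ=0.13, a=-1.6): (0.797600, 14.521664, -1.811252, 8.565000)
after step 4 (δ=-0.27, a=-0.4): (0.491643, 13.273876, -1.915830, 8.505000)
after step 5 (δ=-0.28, a=-2.4): (0.060148, 12.073314, -2.023726, 8.145000)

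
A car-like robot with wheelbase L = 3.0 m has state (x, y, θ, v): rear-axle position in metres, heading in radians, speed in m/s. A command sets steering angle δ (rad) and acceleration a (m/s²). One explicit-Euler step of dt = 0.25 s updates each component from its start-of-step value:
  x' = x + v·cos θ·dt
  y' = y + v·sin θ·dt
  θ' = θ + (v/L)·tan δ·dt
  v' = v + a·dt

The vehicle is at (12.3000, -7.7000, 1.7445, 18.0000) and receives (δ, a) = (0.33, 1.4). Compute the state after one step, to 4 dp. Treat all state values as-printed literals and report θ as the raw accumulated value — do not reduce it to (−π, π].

x' = 12.3000 + 18.0000·cos(1.7445)·0.25 = 11.5223
y' = -7.7000 + 18.0000·sin(1.7445)·0.25 = -3.2677
θ' = 1.7445 + (18.0000/3.0)·tan(0.33)·0.25 = 2.2583
v' = 18.0000 + 1.4000·0.25 = 18.3500

(11.5223, -3.2677, 2.2583, 18.3500)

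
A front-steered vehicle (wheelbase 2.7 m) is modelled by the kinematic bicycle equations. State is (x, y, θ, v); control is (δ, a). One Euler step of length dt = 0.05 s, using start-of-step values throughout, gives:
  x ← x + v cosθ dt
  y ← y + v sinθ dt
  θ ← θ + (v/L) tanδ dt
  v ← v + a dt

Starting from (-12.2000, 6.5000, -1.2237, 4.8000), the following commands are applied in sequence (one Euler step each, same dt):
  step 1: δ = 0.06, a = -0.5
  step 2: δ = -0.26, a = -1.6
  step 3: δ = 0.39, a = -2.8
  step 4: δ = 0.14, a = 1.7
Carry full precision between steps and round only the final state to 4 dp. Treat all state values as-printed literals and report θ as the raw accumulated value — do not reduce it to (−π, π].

(-11.8789, 5.6153, -1.1943, 4.6400)

after step 1 (δ=0.06, a=-0.5): (-12.118360, 6.274313, -1.218360, 4.775000)
after step 2 (δ=-0.26, a=-1.6): (-12.035947, 6.050237, -1.241883, 4.695000)
after step 3 (δ=0.39, a=-2.8): (-11.960119, 5.828071, -1.206145, 4.555000)
after step 4 (δ=0.14, a=1.7): (-11.878898, 5.615296, -1.194257, 4.640000)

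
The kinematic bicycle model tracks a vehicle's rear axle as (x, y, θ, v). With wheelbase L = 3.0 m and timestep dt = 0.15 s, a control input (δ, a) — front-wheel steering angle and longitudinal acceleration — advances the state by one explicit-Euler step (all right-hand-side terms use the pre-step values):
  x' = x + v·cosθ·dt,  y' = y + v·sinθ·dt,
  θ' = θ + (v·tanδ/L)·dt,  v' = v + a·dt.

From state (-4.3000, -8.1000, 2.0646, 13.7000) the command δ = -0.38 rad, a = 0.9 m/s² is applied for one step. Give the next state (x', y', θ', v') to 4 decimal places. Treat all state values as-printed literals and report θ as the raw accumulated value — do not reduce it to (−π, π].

x' = -4.3000 + 13.7000·cos(2.0646)·0.15 = -5.2740
y' = -8.1000 + 13.7000·sin(2.0646)·0.15 = -6.2905
θ' = 2.0646 + (13.7000/3.0)·tan(-0.38)·0.15 = 1.7910
v' = 13.7000 + 0.9000·0.15 = 13.8350

(-5.2740, -6.2905, 1.7910, 13.8350)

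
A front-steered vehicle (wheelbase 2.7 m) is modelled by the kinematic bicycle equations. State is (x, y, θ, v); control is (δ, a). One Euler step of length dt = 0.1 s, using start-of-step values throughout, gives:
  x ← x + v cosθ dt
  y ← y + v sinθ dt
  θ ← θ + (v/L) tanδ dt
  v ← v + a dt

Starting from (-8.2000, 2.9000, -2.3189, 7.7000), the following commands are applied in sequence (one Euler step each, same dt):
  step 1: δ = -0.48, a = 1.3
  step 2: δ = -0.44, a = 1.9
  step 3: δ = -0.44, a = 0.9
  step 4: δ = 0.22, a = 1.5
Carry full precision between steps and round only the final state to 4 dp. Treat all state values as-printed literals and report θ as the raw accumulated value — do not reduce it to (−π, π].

after step 1 (δ=-0.48, a=1.3): (-8.723793, 2.335605, -2.467371, 7.830000)
after step 2 (δ=-0.44, a=1.9): (-9.335466, 1.846786, -2.603897, 8.020000)
after step 3 (δ=-0.44, a=0.9): (-10.024297, 1.436035, -2.743736, 8.110000)
after step 4 (δ=0.22, a=1.5): (-10.771953, 1.121819, -2.676567, 8.260000)

(-10.7720, 1.1218, -2.6766, 8.2600)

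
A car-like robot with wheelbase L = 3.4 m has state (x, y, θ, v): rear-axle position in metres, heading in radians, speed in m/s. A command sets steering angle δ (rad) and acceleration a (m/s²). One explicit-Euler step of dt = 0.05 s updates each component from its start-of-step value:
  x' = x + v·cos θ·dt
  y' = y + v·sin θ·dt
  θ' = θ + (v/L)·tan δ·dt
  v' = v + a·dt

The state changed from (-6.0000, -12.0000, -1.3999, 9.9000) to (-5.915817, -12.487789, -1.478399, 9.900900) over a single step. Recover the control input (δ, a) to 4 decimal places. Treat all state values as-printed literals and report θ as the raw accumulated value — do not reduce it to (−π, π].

δ = -0.4945, a = 0.0180

a = (v'−v)/dt = (0.000900)/0.05 = 0.0180
Δθ = θ'−θ = -0.078499;  (v·dt/L) = 9.9000·0.05/3.4 = 0.145588
tan δ = Δθ·L/(v·dt) = -0.539185  →  δ = -0.4945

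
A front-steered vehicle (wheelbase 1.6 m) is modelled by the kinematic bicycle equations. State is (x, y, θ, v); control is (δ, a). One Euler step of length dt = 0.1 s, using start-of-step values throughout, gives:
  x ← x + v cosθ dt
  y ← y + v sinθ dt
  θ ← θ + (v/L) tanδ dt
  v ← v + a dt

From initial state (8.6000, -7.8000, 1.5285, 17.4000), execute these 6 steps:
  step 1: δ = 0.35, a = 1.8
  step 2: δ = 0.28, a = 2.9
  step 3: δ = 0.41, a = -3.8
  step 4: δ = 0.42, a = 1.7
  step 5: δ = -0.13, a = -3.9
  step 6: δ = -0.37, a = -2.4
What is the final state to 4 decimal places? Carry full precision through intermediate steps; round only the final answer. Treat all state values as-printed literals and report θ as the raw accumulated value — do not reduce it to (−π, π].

after step 1 (δ=0.35, a=1.8): (8.673574, -6.061556, 1.925468, 17.580000)
after step 2 (δ=0.28, a=2.9): (8.063050, -4.412973, 2.241419, 17.870000)
after step 3 (δ=0.41, a=-3.8): (6.952477, -3.012975, 2.726848, 17.490000)
after step 4 (δ=0.42, a=1.7): (5.351758, -2.308204, 3.215007, 17.660000)
after step 5 (δ=-0.13, a=-3.9): (3.590515, -2.437737, 3.070706, 17.270000)
after step 6 (δ=-0.37, a=-2.4): (1.867853, -2.315418, 2.652056, 17.030000)

(1.8679, -2.3154, 2.6521, 17.0300)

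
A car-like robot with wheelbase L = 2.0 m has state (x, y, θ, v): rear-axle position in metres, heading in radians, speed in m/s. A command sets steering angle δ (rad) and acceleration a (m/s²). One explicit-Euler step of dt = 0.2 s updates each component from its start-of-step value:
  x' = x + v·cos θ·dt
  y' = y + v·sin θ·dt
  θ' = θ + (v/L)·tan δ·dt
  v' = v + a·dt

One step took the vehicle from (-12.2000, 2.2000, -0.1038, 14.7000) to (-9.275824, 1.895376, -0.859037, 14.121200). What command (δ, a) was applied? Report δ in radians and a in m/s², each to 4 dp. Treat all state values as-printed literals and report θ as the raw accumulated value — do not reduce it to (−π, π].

a = (v'−v)/dt = (-0.578800)/0.2 = -2.8940
Δθ = θ'−θ = -0.755237;  (v·dt/L) = 14.7000·0.2/2.0 = 1.470000
tan δ = Δθ·L/(v·dt) = -0.513767  →  δ = -0.4746

δ = -0.4746, a = -2.8940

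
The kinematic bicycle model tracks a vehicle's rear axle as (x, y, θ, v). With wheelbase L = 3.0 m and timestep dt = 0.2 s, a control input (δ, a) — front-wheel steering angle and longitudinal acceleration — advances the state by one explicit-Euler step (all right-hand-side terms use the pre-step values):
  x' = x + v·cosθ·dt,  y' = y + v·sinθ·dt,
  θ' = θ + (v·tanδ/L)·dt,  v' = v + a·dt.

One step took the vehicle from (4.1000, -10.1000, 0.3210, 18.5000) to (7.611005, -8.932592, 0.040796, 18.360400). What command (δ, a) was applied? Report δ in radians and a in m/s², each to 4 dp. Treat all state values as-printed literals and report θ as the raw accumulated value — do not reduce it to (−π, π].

δ = -0.2234, a = -0.6980

a = (v'−v)/dt = (-0.139600)/0.2 = -0.6980
Δθ = θ'−θ = -0.280204;  (v·dt/L) = 18.5000·0.2/3.0 = 1.233333
tan δ = Δθ·L/(v·dt) = -0.227192  →  δ = -0.2234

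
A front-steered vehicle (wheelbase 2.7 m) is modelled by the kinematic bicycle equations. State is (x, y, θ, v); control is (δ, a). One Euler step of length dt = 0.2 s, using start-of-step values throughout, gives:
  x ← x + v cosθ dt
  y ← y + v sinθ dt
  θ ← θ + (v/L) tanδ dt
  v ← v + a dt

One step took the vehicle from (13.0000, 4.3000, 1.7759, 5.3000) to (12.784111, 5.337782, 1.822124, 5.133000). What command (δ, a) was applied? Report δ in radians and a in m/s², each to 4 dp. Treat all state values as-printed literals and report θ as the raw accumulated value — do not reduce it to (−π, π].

a = (v'−v)/dt = (-0.167000)/0.2 = -0.8350
Δθ = θ'−θ = 0.046224;  (v·dt/L) = 5.3000·0.2/2.7 = 0.392593
tan δ = Δθ·L/(v·dt) = 0.117740  →  δ = 0.1172

δ = 0.1172, a = -0.8350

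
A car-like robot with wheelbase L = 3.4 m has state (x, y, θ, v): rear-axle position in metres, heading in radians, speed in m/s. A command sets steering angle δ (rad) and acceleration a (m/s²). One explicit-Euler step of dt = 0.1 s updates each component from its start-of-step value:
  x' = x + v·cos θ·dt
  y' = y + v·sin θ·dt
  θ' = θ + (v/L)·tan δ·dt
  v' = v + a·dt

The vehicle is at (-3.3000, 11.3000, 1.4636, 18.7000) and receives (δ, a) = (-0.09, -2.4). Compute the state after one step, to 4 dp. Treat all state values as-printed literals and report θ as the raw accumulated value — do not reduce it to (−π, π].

(-3.0999, 13.1593, 1.4140, 18.4600)

x' = -3.3000 + 18.7000·cos(1.4636)·0.1 = -3.0999
y' = 11.3000 + 18.7000·sin(1.4636)·0.1 = 13.1593
θ' = 1.4636 + (18.7000/3.4)·tan(-0.09)·0.1 = 1.4140
v' = 18.7000 − 2.4000·0.1 = 18.4600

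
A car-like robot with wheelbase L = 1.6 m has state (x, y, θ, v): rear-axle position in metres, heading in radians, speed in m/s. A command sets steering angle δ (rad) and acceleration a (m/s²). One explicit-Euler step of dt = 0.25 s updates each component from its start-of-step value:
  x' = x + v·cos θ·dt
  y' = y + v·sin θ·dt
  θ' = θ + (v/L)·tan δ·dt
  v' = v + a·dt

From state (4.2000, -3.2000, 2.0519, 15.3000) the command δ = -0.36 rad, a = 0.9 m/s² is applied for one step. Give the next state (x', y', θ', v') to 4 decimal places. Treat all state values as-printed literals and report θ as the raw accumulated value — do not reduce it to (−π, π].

x' = 4.2000 + 15.3000·cos(2.0519)·0.25 = 2.4300
y' = -3.2000 + 15.3000·sin(2.0519)·0.25 = 0.1908
θ' = 2.0519 + (15.3000/1.6)·tan(-0.36)·0.25 = 1.1521
v' = 15.3000 + 0.9000·0.25 = 15.5250

(2.4300, 0.1908, 1.1521, 15.5250)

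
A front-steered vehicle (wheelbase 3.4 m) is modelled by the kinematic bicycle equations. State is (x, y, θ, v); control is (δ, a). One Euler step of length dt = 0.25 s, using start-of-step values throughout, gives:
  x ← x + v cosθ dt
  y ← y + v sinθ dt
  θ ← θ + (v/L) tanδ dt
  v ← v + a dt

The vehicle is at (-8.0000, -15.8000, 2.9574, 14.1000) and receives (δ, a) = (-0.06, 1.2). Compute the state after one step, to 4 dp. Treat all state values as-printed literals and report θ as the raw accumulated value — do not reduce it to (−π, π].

x' = -8.0000 + 14.1000·cos(2.9574)·0.25 = -11.4654
y' = -15.8000 + 14.1000·sin(2.9574)·0.25 = -15.1544
θ' = 2.9574 + (14.1000/3.4)·tan(-0.06)·0.25 = 2.8951
v' = 14.1000 + 1.2000·0.25 = 14.4000

(-11.4654, -15.1544, 2.8951, 14.4000)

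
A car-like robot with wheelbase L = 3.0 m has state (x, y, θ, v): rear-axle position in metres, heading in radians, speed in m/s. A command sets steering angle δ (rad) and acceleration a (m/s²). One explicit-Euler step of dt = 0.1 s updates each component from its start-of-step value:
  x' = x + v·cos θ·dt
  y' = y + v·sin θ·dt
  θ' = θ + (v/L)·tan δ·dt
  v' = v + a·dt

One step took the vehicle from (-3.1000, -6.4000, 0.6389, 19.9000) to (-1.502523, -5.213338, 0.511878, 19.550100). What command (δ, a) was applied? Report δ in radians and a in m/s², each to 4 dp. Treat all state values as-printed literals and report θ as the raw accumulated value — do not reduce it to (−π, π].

δ = -0.1892, a = -3.4990

a = (v'−v)/dt = (-0.349900)/0.1 = -3.4990
Δθ = θ'−θ = -0.127022;  (v·dt/L) = 19.9000·0.1/3.0 = 0.663333
tan δ = Δθ·L/(v·dt) = -0.191490  →  δ = -0.1892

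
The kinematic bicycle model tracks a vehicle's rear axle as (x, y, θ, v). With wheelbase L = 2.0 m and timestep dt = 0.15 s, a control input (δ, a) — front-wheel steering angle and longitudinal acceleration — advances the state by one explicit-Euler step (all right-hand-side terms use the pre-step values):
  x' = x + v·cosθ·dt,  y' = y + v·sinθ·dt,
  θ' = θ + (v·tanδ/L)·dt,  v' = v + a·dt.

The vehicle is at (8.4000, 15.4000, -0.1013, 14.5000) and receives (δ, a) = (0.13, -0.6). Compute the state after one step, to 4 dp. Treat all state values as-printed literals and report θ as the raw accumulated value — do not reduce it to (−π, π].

x' = 8.4000 + 14.5000·cos(-0.1013)·0.15 = 10.5638
y' = 15.4000 + 14.5000·sin(-0.1013)·0.15 = 15.1800
θ' = -0.1013 + (14.5000/2.0)·tan(0.13)·0.15 = 0.0409
v' = 14.5000 − 0.6000·0.15 = 14.4100

(10.5638, 15.1800, 0.0409, 14.4100)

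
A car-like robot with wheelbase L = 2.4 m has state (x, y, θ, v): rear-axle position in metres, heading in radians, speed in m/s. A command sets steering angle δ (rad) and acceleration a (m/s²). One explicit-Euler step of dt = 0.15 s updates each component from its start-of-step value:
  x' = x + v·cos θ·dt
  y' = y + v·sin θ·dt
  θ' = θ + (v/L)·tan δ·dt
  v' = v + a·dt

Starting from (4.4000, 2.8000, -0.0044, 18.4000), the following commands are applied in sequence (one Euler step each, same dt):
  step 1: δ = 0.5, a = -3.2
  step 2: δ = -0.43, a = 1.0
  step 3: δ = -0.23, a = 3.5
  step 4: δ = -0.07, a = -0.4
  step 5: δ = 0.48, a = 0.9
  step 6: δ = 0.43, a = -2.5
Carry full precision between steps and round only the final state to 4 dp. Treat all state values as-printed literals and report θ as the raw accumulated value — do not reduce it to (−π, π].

after step 1 (δ=0.5, a=-3.2): (7.159973, 2.787856, 0.623848, 17.920000)
after step 2 (δ=-0.43, a=1.0): (9.341653, 4.358085, 0.110192, 18.070000)
after step 3 (δ=-0.23, a=3.5): (12.035713, 4.656157, -0.154243, 18.595000)
after step 4 (δ=-0.07, a=-0.4): (14.791850, 4.227638, -0.235730, 18.535000)
after step 5 (δ=0.48, a=0.9): (17.495210, 3.578304, 0.367366, 18.670000)
after step 6 (δ=0.43, a=-2.5): (20.108851, 4.584125, 0.902519, 18.295000)

(20.1089, 4.5841, 0.9025, 18.2950)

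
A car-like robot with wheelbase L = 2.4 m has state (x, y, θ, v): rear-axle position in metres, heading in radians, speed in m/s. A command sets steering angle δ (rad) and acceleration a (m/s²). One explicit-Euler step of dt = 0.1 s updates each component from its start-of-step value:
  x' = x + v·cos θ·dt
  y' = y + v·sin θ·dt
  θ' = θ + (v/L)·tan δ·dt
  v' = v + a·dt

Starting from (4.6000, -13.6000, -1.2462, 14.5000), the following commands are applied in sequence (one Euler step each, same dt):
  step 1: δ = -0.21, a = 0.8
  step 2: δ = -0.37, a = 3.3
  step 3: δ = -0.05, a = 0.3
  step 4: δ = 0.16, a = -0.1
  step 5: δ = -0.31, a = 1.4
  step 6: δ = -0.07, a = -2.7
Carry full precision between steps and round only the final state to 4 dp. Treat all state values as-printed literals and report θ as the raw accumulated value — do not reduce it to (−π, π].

(4.9706, -22.3622, -1.7845, 14.8000)

after step 1 (δ=-0.21, a=0.8): (5.062443, -14.974280, -1.374974, 14.580000)
after step 2 (δ=-0.37, a=3.3): (5.346131, -16.404415, -1.610600, 14.910000)
after step 3 (δ=-0.05, a=0.3): (5.286799, -17.894234, -1.641689, 14.940000)
after step 4 (δ=0.16, a=-0.1): (5.180974, -19.384481, -1.541230, 14.930000)
after step 5 (δ=-0.31, a=1.4): (5.225110, -20.876829, -1.740501, 15.070000)
after step 6 (δ=-0.07, a=-2.7): (4.970592, -22.362180, -1.784527, 14.800000)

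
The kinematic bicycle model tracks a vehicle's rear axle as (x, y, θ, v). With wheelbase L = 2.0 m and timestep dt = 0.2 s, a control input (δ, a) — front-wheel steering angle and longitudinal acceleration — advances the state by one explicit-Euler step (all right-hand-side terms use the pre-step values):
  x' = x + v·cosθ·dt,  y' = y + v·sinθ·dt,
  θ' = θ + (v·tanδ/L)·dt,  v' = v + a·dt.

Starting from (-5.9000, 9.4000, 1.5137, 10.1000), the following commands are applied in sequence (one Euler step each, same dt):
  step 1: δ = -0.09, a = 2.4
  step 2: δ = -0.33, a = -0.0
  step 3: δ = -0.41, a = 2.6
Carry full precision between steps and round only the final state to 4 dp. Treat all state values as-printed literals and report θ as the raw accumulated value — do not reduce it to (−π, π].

after step 1 (δ=-0.09, a=2.4): (-5.784728, 11.416708, 1.422554, 10.580000)
after step 2 (δ=-0.33, a=-0.0): (-5.472194, 13.509500, 1.060162, 10.580000)
after step 3 (δ=-0.41, a=2.6): (-4.438041, 15.355573, 0.600323, 11.100000)

(-4.4380, 15.3556, 0.6003, 11.1000)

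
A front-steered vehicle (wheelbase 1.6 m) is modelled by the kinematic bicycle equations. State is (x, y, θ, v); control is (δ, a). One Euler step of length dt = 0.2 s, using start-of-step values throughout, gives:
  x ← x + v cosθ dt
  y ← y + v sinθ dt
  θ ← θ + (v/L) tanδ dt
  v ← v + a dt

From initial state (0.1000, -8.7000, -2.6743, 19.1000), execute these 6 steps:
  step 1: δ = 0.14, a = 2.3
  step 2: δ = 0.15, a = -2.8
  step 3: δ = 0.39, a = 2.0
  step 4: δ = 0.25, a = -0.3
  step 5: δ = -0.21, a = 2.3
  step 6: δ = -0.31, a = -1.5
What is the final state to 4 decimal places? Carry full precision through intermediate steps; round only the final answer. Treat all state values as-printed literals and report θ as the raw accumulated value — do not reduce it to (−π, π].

after step 1 (δ=0.14, a=2.3): (-3.310462, -10.420799, -2.337849, 19.560000)
after step 2 (δ=0.15, a=-2.8): (-6.025454, -13.237279, -1.968323, 19.000000)
after step 3 (δ=0.39, a=2.0): (-7.496584, -16.740960, -0.992068, 19.400000)
after step 4 (δ=0.25, a=-0.3): (-5.374379, -19.989136, -0.372864, 19.340000)
after step 5 (δ=-0.21, a=2.3): (-1.772158, -21.398187, -0.888136, 19.800000)
after step 6 (δ=-0.31, a=-1.5): (0.726047, -24.470738, -1.680946, 19.500000)

(0.7260, -24.4707, -1.6809, 19.5000)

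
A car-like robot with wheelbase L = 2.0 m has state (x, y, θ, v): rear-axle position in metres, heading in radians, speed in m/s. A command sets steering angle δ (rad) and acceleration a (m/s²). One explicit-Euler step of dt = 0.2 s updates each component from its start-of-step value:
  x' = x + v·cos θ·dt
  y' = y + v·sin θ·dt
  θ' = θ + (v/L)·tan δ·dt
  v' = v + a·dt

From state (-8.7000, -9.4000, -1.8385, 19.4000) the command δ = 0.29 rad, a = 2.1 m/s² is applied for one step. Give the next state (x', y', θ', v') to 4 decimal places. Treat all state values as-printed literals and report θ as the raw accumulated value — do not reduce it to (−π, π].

(-9.7263, -13.1418, -1.2596, 19.8200)

x' = -8.7000 + 19.4000·cos(-1.8385)·0.2 = -9.7263
y' = -9.4000 + 19.4000·sin(-1.8385)·0.2 = -13.1418
θ' = -1.8385 + (19.4000/2.0)·tan(0.29)·0.2 = -1.2596
v' = 19.4000 + 2.1000·0.2 = 19.8200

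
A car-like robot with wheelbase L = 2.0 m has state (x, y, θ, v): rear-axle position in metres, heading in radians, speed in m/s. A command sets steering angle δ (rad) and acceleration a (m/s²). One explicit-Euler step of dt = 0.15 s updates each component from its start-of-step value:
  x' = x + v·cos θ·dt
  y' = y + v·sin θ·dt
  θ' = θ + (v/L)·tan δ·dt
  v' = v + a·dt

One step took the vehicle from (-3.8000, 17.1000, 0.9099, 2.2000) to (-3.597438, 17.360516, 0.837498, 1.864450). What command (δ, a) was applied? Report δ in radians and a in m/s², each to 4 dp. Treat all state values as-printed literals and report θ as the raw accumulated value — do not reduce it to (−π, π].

δ = -0.4135, a = -2.2370

a = (v'−v)/dt = (-0.335550)/0.15 = -2.2370
Δθ = θ'−θ = -0.072402;  (v·dt/L) = 2.2000·0.15/2.0 = 0.165000
tan δ = Δθ·L/(v·dt) = -0.438800  →  δ = -0.4135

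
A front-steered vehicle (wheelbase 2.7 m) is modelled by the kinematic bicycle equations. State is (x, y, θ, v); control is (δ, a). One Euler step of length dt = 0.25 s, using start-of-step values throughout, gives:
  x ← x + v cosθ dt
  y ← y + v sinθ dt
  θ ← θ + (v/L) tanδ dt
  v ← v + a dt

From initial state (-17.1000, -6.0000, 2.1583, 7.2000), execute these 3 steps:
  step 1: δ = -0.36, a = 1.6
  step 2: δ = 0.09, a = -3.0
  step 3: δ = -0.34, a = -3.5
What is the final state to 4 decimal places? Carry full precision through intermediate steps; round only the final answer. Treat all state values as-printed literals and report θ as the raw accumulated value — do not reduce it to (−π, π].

after step 1 (δ=-0.36, a=1.6): (-18.097713, -4.501811, 1.907365, 7.600000)
after step 2 (δ=0.09, a=-3.0): (-18.725188, -2.708414, 1.970870, 6.850000)
after step 3 (δ=-0.34, a=-3.5): (-19.392183, -1.131146, 1.746509, 5.975000)

(-19.3922, -1.1311, 1.7465, 5.9750)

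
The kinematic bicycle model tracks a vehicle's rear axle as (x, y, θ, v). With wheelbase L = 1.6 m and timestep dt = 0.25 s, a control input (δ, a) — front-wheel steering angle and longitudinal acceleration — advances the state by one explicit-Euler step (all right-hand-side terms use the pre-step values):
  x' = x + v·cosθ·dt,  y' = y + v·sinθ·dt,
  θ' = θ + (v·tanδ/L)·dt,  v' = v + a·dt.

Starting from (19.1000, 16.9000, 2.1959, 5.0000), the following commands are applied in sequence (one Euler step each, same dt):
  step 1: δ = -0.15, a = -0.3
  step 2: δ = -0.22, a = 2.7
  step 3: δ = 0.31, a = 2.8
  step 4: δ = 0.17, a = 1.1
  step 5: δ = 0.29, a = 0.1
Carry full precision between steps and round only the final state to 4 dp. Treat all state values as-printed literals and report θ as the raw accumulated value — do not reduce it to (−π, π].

after step 1 (δ=-0.15, a=-0.3): (18.368523, 17.913628, 2.077826, 4.925000)
after step 2 (δ=-0.22, a=2.7): (17.770650, 18.989976, 1.905743, 5.600000)
after step 3 (δ=0.31, a=2.8): (17.310443, 20.312174, 2.186030, 6.300000)
after step 4 (δ=0.17, a=1.1): (16.401433, 21.598380, 2.355005, 6.575000)
after step 5 (δ=0.29, a=0.1): (15.240510, 22.762069, 2.661577, 6.600000)

(15.2405, 22.7621, 2.6616, 6.6000)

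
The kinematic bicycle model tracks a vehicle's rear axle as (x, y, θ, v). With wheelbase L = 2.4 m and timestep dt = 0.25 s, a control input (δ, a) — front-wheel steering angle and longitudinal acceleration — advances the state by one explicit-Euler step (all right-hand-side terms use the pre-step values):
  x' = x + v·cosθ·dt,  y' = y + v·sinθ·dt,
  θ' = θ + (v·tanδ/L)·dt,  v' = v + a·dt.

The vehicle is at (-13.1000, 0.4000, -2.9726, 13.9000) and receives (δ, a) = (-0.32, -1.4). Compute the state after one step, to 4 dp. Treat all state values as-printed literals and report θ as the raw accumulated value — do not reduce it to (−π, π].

x' = -13.1000 + 13.9000·cos(-2.9726)·0.25 = -16.5255
y' = 0.4000 + 13.9000·sin(-2.9726)·0.25 = -0.1845
θ' = -2.9726 + (13.9000/2.4)·tan(-0.32)·0.25 = -3.4524
v' = 13.9000 − 1.4000·0.25 = 13.5500

(-16.5255, -0.1845, -3.4524, 13.5500)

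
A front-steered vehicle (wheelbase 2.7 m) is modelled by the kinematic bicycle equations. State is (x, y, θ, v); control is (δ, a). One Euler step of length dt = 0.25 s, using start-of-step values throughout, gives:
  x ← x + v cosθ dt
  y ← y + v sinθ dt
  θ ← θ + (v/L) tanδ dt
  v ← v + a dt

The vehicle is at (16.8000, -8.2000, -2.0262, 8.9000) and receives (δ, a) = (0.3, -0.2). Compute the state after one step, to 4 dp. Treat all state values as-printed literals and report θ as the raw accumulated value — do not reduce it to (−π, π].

(15.8214, -10.1982, -1.7713, 8.8500)

x' = 16.8000 + 8.9000·cos(-2.0262)·0.25 = 15.8214
y' = -8.2000 + 8.9000·sin(-2.0262)·0.25 = -10.1982
θ' = -2.0262 + (8.9000/2.7)·tan(0.3)·0.25 = -1.7713
v' = 8.9000 − 0.2000·0.25 = 8.8500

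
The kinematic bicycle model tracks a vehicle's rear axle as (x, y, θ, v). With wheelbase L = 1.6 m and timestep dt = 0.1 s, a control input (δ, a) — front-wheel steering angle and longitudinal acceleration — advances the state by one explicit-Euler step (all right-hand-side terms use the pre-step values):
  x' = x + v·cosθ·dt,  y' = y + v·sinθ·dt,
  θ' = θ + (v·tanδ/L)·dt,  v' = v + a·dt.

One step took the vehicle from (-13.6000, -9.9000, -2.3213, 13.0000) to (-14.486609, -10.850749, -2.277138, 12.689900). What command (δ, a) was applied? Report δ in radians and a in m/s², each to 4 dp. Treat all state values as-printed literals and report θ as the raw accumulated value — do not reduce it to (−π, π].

δ = 0.0543, a = -3.1010

a = (v'−v)/dt = (-0.310100)/0.1 = -3.1010
Δθ = θ'−θ = 0.044162;  (v·dt/L) = 13.0000·0.1/1.6 = 0.812500
tan δ = Δθ·L/(v·dt) = 0.054353  →  δ = 0.0543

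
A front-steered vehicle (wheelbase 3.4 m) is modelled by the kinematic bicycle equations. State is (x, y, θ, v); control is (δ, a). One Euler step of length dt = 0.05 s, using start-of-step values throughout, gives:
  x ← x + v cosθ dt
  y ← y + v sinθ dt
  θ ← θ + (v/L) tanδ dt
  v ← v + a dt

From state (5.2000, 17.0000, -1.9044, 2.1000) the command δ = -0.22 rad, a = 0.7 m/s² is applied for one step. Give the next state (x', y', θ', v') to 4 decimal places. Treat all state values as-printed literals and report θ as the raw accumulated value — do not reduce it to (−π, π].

x' = 5.2000 + 2.1000·cos(-1.9044)·0.05 = 5.1656
y' = 17.0000 + 2.1000·sin(-1.9044)·0.05 = 16.9008
θ' = -1.9044 + (2.1000/3.4)·tan(-0.22)·0.05 = -1.9113
v' = 2.1000 + 0.7000·0.05 = 2.1350

(5.1656, 16.9008, -1.9113, 2.1350)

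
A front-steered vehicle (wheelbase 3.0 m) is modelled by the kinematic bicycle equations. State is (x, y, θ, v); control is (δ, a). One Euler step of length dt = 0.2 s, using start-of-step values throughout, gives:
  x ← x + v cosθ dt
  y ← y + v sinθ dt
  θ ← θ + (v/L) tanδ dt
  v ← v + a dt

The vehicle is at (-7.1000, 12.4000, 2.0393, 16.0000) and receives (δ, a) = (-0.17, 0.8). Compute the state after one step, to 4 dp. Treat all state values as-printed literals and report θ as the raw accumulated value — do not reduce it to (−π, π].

x' = -7.1000 + 16.0000·cos(2.0393)·0.2 = -8.5450
y' = 12.4000 + 16.0000·sin(2.0393)·0.2 = 15.2552
θ' = 2.0393 + (16.0000/3.0)·tan(-0.17)·0.2 = 1.8562
v' = 16.0000 + 0.8000·0.2 = 16.1600

(-8.5450, 15.2552, 1.8562, 16.1600)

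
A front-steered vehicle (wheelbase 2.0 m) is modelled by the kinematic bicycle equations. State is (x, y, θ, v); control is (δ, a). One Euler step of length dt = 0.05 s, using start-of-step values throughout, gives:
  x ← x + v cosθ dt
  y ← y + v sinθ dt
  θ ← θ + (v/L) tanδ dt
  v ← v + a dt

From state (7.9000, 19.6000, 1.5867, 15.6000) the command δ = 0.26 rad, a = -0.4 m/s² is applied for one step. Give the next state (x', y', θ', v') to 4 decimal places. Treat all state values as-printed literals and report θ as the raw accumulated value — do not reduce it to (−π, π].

(7.8876, 20.3799, 1.6904, 15.5800)

x' = 7.9000 + 15.6000·cos(1.5867)·0.05 = 7.8876
y' = 19.6000 + 15.6000·sin(1.5867)·0.05 = 20.3799
θ' = 1.5867 + (15.6000/2.0)·tan(0.26)·0.05 = 1.6904
v' = 15.6000 − 0.4000·0.05 = 15.5800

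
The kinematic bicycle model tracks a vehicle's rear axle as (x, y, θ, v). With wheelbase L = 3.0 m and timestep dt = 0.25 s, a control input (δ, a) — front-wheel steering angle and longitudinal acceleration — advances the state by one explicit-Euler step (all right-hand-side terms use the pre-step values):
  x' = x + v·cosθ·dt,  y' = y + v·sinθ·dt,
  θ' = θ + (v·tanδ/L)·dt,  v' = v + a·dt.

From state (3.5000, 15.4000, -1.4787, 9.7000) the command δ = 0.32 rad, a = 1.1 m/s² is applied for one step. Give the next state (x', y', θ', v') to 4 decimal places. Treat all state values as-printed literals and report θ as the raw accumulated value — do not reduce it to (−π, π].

x' = 3.5000 + 9.7000·cos(-1.4787)·0.25 = 3.7230
y' = 15.4000 + 9.7000·sin(-1.4787)·0.25 = 12.9853
θ' = -1.4787 + (9.7000/3.0)·tan(0.32)·0.25 = -1.2108
v' = 9.7000 + 1.1000·0.25 = 9.9750

(3.7230, 12.9853, -1.2108, 9.9750)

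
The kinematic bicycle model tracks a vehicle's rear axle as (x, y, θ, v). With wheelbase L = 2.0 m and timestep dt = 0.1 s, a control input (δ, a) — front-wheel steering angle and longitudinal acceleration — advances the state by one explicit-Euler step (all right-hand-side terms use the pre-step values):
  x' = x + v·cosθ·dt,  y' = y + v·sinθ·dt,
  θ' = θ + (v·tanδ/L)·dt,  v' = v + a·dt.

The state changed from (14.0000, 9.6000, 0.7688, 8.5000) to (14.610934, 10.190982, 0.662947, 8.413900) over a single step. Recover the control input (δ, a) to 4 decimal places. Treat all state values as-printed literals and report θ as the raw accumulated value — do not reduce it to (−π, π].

δ = -0.2441, a = -0.8610

a = (v'−v)/dt = (-0.086100)/0.1 = -0.8610
Δθ = θ'−θ = -0.105853;  (v·dt/L) = 8.5000·0.1/2.0 = 0.425000
tan δ = Δθ·L/(v·dt) = -0.249066  →  δ = -0.2441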